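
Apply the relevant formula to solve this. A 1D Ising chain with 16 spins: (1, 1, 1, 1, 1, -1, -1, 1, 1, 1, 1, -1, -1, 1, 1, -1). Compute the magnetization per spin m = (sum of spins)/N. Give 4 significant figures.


Step 1: Count up spins (+1): 11, down spins (-1): 5
Step 2: Total magnetization M = 11 - 5 = 6
Step 3: m = M/N = 6/16 = 0.375

0.375


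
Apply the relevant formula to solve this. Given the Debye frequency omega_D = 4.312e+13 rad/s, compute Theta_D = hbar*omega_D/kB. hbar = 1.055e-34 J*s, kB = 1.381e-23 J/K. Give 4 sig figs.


Step 1: hbar*omega_D = 1.055e-34 * 4.312e+13 = 4.549e-21 J
Step 2: Theta_D = 4.549e-21 / 1.381e-23
Step 3: Theta_D = 329.4 K

329.4


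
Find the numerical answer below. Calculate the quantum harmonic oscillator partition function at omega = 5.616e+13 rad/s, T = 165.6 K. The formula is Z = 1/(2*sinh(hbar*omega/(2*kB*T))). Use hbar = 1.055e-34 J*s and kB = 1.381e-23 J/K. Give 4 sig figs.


Step 1: Compute x = hbar*omega/(kB*T) = 1.055e-34*5.616e+13/(1.381e-23*165.6) = 2.591
Step 2: x/2 = 1.295
Step 3: sinh(x/2) = 1.689
Step 4: Z = 1/(2*1.689) = 0.296

0.296


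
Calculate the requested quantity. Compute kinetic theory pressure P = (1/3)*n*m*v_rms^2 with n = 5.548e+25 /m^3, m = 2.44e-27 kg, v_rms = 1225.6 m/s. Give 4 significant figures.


Step 1: v_rms^2 = 1225.6^2 = 1.502e+06
Step 2: n*m = 5.548e+25*2.44e-27 = 0.1354
Step 3: P = (1/3)*0.1354*1.502e+06 = 6.778e+04 Pa

6.778e+04


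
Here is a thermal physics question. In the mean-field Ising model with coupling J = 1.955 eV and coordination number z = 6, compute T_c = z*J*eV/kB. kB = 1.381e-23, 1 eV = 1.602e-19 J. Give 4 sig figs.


Step 1: z*J = 6*1.955 = 11.73 eV
Step 2: Convert to Joules: 11.73*1.602e-19 = 1.879e-18 J
Step 3: T_c = 1.879e-18 / 1.381e-23 = 1.361e+05 K

1.361e+05


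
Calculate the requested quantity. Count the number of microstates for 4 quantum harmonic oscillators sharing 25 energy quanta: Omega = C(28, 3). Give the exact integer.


Step 1: Use binomial coefficient C(28, 3)
Step 2: Numerator = 28! / 25!
Step 3: Denominator = 3!
Step 4: Omega = 3276

3276


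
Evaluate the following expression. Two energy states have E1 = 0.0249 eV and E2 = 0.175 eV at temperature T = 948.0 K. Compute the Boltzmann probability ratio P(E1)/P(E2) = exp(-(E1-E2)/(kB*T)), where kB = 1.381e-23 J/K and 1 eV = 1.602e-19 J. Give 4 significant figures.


Step 1: Compute energy difference dE = E1 - E2 = 0.0249 - 0.175 = -0.1501 eV
Step 2: Convert to Joules: dE_J = -0.1501 * 1.602e-19 = -2.405e-20 J
Step 3: Compute exponent = -dE_J / (kB * T) = -(-2.405e-20) / (1.381e-23 * 948.0) = 1.837
Step 4: P(E1)/P(E2) = exp(1.837) = 6.276

6.276


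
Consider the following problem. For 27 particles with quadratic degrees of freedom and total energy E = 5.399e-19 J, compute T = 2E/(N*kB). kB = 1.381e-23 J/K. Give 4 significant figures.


Step 1: Numerator = 2*E = 2*5.399e-19 = 1.08e-18 J
Step 2: Denominator = N*kB = 27*1.381e-23 = 3.729e-22
Step 3: T = 1.08e-18 / 3.729e-22 = 2896 K

2896


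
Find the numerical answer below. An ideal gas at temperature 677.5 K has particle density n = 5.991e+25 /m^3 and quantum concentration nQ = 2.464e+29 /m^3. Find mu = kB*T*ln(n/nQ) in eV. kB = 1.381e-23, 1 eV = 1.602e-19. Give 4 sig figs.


Step 1: n/nQ = 5.991e+25/2.464e+29 = 0.0002431
Step 2: ln(n/nQ) = -8.322
Step 3: mu = kB*T*ln(n/nQ) = 9.356e-21*-8.322 = -7.786e-20 J
Step 4: Convert to eV: -7.786e-20/1.602e-19 = -0.486 eV

-0.486


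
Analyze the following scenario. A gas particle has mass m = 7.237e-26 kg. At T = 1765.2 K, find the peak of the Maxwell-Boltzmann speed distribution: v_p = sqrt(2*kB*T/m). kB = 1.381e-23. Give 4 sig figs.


Step 1: Numerator = 2*kB*T = 2*1.381e-23*1765.2 = 4.875e-20
Step 2: Ratio = 4.875e-20 / 7.237e-26 = 6.737e+05
Step 3: v_p = sqrt(6.737e+05) = 820.8 m/s

820.8


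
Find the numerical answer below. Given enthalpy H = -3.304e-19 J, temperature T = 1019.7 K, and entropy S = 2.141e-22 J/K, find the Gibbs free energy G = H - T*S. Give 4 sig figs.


Step 1: T*S = 1019.7 * 2.141e-22 = 2.183e-19 J
Step 2: G = H - T*S = -3.304e-19 - 2.183e-19
Step 3: G = -5.487e-19 J

-5.487e-19


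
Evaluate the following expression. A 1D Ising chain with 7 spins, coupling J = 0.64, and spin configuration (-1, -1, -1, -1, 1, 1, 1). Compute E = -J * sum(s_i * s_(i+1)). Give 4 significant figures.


Step 1: Nearest-neighbor products: 1, 1, 1, -1, 1, 1
Step 2: Sum of products = 4
Step 3: E = -0.64 * 4 = -2.56

-2.56


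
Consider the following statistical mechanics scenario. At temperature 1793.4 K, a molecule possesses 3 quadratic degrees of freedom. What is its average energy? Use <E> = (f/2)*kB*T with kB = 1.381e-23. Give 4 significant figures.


Step 1: f/2 = 3/2 = 1.5
Step 2: kB*T = 1.381e-23 * 1793.4 = 2.477e-20
Step 3: <E> = 1.5 * 2.477e-20 = 3.715e-20 J

3.715e-20


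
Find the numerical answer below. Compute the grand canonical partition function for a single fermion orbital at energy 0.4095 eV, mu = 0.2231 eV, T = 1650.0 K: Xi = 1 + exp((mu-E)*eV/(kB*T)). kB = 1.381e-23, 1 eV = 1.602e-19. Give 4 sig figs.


Step 1: (mu - E) = 0.2231 - 0.4095 = -0.1864 eV
Step 2: x = (mu-E)*eV/(kB*T) = -0.1864*1.602e-19/(1.381e-23*1650.0) = -1.31
Step 3: exp(x) = 0.2697
Step 4: Xi = 1 + 0.2697 = 1.27

1.27


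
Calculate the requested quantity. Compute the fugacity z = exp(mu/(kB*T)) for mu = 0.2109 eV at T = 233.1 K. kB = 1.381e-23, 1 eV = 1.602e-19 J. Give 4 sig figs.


Step 1: Convert mu to Joules: 0.2109*1.602e-19 = 3.379e-20 J
Step 2: kB*T = 1.381e-23*233.1 = 3.219e-21 J
Step 3: mu/(kB*T) = 10.5
Step 4: z = exp(10.5) = 3.615e+04

3.615e+04


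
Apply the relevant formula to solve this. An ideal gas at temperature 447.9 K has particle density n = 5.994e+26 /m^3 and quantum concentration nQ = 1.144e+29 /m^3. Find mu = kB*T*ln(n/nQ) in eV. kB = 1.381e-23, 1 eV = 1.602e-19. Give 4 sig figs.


Step 1: n/nQ = 5.994e+26/1.144e+29 = 0.00524
Step 2: ln(n/nQ) = -5.252
Step 3: mu = kB*T*ln(n/nQ) = 6.185e-21*-5.252 = -3.248e-20 J
Step 4: Convert to eV: -3.248e-20/1.602e-19 = -0.2028 eV

-0.2028


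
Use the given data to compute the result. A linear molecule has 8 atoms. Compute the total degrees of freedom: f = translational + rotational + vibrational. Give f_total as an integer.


Step 1: Translational DOF = 3
Step 2: Rotational DOF (linear) = 2
Step 3: Vibrational DOF = 3*8 - 5 = 19
Step 4: Total = 3 + 2 + 19 = 24

24


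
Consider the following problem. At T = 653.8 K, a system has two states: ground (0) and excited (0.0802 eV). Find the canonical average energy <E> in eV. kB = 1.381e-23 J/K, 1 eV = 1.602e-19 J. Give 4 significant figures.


Step 1: beta*E = 0.0802*1.602e-19/(1.381e-23*653.8) = 1.423
Step 2: exp(-beta*E) = 0.241
Step 3: <E> = 0.0802*0.241/(1+0.241) = 0.01557 eV

0.01557


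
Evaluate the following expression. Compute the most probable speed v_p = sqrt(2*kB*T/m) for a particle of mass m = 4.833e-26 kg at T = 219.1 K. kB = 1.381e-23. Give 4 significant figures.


Step 1: Numerator = 2*kB*T = 2*1.381e-23*219.1 = 6.052e-21
Step 2: Ratio = 6.052e-21 / 4.833e-26 = 1.252e+05
Step 3: v_p = sqrt(1.252e+05) = 353.9 m/s

353.9


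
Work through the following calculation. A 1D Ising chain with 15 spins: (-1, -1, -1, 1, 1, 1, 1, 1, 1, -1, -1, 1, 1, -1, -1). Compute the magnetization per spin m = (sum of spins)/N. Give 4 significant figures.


Step 1: Count up spins (+1): 8, down spins (-1): 7
Step 2: Total magnetization M = 8 - 7 = 1
Step 3: m = M/N = 1/15 = 0.06667

0.06667


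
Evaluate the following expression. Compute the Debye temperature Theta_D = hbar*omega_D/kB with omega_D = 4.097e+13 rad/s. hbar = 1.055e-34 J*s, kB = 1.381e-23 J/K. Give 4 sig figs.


Step 1: hbar*omega_D = 1.055e-34 * 4.097e+13 = 4.322e-21 J
Step 2: Theta_D = 4.322e-21 / 1.381e-23
Step 3: Theta_D = 313 K

313


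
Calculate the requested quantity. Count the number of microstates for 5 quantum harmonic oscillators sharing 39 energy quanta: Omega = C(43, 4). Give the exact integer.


Step 1: Use binomial coefficient C(43, 4)
Step 2: Numerator = 43! / 39!
Step 3: Denominator = 4!
Step 4: Omega = 123410

123410


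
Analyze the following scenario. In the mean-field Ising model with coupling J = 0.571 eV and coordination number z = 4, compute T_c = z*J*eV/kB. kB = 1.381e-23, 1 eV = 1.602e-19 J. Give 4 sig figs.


Step 1: z*J = 4*0.571 = 2.284 eV
Step 2: Convert to Joules: 2.284*1.602e-19 = 3.659e-19 J
Step 3: T_c = 3.659e-19 / 1.381e-23 = 2.65e+04 K

2.65e+04


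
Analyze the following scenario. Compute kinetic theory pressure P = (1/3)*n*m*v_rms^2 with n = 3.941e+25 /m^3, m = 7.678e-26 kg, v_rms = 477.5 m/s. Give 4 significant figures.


Step 1: v_rms^2 = 477.5^2 = 2.28e+05
Step 2: n*m = 3.941e+25*7.678e-26 = 3.026
Step 3: P = (1/3)*3.026*2.28e+05 = 2.3e+05 Pa

2.3e+05


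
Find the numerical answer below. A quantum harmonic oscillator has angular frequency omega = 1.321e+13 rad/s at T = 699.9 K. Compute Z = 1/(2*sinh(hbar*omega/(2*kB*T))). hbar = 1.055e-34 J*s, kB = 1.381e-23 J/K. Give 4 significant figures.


Step 1: Compute x = hbar*omega/(kB*T) = 1.055e-34*1.321e+13/(1.381e-23*699.9) = 0.1442
Step 2: x/2 = 0.07209
Step 3: sinh(x/2) = 0.07216
Step 4: Z = 1/(2*0.07216) = 6.929

6.929


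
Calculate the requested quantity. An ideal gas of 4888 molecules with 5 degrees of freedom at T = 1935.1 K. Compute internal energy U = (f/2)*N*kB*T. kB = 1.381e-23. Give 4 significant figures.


Step 1: f/2 = 5/2 = 2.5
Step 2: N*kB*T = 4888*1.381e-23*1935.1 = 1.306e-16
Step 3: U = 2.5 * 1.306e-16 = 3.266e-16 J

3.266e-16


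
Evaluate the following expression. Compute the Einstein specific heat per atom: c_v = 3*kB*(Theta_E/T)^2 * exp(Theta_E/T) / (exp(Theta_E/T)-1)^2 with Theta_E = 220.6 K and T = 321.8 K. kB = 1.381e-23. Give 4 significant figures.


Step 1: x = Theta_E/T = 220.6/321.8 = 0.6855
Step 2: x^2 = 0.4699
Step 3: exp(x) = 1.985
Step 4: c_v = 3*1.381e-23*0.4699*1.985/(1.985-1)^2 = 3.984e-23

3.984e-23


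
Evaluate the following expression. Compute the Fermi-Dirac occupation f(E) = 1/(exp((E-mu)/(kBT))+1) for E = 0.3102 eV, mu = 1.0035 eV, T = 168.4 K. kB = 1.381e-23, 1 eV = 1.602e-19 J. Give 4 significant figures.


Step 1: (E - mu) = 0.3102 - 1.0035 = -0.6933 eV
Step 2: Convert: (E-mu)*eV = -1.111e-19 J
Step 3: x = (E-mu)*eV/(kB*T) = -47.76
Step 4: f = 1/(exp(-47.76)+1) = 1

1


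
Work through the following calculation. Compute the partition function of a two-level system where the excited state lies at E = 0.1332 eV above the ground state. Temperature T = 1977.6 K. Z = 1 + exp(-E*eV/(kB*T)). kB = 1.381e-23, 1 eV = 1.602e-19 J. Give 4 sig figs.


Step 1: Compute beta*E = E*eV/(kB*T) = 0.1332*1.602e-19/(1.381e-23*1977.6) = 0.7813
Step 2: exp(-beta*E) = exp(-0.7813) = 0.4578
Step 3: Z = 1 + 0.4578 = 1.458

1.458


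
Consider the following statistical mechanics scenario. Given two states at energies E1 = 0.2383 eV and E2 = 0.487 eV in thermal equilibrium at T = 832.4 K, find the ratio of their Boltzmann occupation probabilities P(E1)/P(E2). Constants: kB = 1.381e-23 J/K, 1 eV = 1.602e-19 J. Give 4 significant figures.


Step 1: Compute energy difference dE = E1 - E2 = 0.2383 - 0.487 = -0.2487 eV
Step 2: Convert to Joules: dE_J = -0.2487 * 1.602e-19 = -3.984e-20 J
Step 3: Compute exponent = -dE_J / (kB * T) = -(-3.984e-20) / (1.381e-23 * 832.4) = 3.466
Step 4: P(E1)/P(E2) = exp(3.466) = 32

32


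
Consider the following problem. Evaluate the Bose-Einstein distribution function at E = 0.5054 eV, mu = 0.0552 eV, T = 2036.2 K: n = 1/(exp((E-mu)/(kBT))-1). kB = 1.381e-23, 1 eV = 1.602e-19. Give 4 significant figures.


Step 1: (E - mu) = 0.4502 eV
Step 2: x = (E-mu)*eV/(kB*T) = 0.4502*1.602e-19/(1.381e-23*2036.2) = 2.565
Step 3: exp(x) = 13
Step 4: n = 1/(exp(x)-1) = 0.08335

0.08335


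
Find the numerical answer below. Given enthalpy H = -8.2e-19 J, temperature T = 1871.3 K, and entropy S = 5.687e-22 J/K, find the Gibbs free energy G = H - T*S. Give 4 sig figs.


Step 1: T*S = 1871.3 * 5.687e-22 = 1.064e-18 J
Step 2: G = H - T*S = -8.2e-19 - 1.064e-18
Step 3: G = -1.884e-18 J

-1.884e-18


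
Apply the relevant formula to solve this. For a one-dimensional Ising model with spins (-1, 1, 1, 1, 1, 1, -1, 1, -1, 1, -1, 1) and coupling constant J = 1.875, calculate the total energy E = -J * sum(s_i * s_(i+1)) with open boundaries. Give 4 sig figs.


Step 1: Nearest-neighbor products: -1, 1, 1, 1, 1, -1, -1, -1, -1, -1, -1
Step 2: Sum of products = -3
Step 3: E = -1.875 * -3 = 5.625

5.625


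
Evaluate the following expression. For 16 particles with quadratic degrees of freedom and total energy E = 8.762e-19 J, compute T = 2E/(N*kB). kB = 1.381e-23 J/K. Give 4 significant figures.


Step 1: Numerator = 2*E = 2*8.762e-19 = 1.752e-18 J
Step 2: Denominator = N*kB = 16*1.381e-23 = 2.21e-22
Step 3: T = 1.752e-18 / 2.21e-22 = 7931 K

7931


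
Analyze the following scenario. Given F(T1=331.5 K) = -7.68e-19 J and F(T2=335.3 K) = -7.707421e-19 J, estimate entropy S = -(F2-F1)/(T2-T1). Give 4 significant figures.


Step 1: dF = F2 - F1 = -7.707421e-19 - (-7.68e-19) = -2.7421e-21 J
Step 2: dT = T2 - T1 = 335.3 - 331.5 = 3.8 K
Step 3: S = -dF/dT = -(-2.7421e-21)/3.8 = 7.216e-22 J/K

7.216e-22


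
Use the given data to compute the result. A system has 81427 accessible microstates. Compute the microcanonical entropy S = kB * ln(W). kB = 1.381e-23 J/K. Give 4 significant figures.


Step 1: ln(W) = ln(81427) = 11.31
Step 2: S = kB * ln(W) = 1.381e-23 * 11.31
Step 3: S = 1.562e-22 J/K

1.562e-22


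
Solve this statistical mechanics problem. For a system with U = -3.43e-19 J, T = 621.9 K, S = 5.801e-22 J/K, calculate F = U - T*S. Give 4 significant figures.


Step 1: T*S = 621.9 * 5.801e-22 = 3.608e-19 J
Step 2: F = U - T*S = -3.43e-19 - 3.608e-19
Step 3: F = -7.038e-19 J

-7.038e-19


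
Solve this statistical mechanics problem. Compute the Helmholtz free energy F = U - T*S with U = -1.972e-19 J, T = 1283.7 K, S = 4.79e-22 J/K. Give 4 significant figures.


Step 1: T*S = 1283.7 * 4.79e-22 = 6.149e-19 J
Step 2: F = U - T*S = -1.972e-19 - 6.149e-19
Step 3: F = -8.121e-19 J

-8.121e-19


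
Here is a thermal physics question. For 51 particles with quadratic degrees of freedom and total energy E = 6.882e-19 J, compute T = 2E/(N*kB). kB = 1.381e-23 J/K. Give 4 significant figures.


Step 1: Numerator = 2*E = 2*6.882e-19 = 1.376e-18 J
Step 2: Denominator = N*kB = 51*1.381e-23 = 7.043e-22
Step 3: T = 1.376e-18 / 7.043e-22 = 1954 K

1954


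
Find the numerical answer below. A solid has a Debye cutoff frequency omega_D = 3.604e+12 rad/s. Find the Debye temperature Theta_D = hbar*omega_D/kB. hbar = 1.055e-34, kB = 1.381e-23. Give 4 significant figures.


Step 1: hbar*omega_D = 1.055e-34 * 3.604e+12 = 3.802e-22 J
Step 2: Theta_D = 3.802e-22 / 1.381e-23
Step 3: Theta_D = 27.53 K

27.53


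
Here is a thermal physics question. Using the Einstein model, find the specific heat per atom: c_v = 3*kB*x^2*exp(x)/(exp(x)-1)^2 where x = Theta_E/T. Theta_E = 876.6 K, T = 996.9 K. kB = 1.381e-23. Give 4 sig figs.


Step 1: x = Theta_E/T = 876.6/996.9 = 0.8793
Step 2: x^2 = 0.7732
Step 3: exp(x) = 2.409
Step 4: c_v = 3*1.381e-23*0.7732*2.409/(2.409-1)^2 = 3.886e-23

3.886e-23


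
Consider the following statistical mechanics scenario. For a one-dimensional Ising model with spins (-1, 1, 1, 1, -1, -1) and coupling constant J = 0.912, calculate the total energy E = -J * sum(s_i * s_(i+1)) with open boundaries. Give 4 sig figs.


Step 1: Nearest-neighbor products: -1, 1, 1, -1, 1
Step 2: Sum of products = 1
Step 3: E = -0.912 * 1 = -0.912

-0.912


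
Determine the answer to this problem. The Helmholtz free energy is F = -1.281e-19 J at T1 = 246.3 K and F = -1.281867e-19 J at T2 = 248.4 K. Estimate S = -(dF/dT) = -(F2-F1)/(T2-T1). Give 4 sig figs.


Step 1: dF = F2 - F1 = -1.281867e-19 - (-1.281e-19) = -8.67e-23 J
Step 2: dT = T2 - T1 = 248.4 - 246.3 = 2.1 K
Step 3: S = -dF/dT = -(-8.67e-23)/2.1 = 4.129e-23 J/K

4.129e-23


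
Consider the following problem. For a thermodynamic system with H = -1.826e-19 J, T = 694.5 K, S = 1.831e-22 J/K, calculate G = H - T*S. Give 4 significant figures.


Step 1: T*S = 694.5 * 1.831e-22 = 1.272e-19 J
Step 2: G = H - T*S = -1.826e-19 - 1.272e-19
Step 3: G = -3.098e-19 J

-3.098e-19


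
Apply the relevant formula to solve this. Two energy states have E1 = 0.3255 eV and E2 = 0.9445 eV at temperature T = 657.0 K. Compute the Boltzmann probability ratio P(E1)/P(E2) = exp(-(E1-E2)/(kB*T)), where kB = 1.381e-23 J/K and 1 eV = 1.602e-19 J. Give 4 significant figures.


Step 1: Compute energy difference dE = E1 - E2 = 0.3255 - 0.9445 = -0.619 eV
Step 2: Convert to Joules: dE_J = -0.619 * 1.602e-19 = -9.916e-20 J
Step 3: Compute exponent = -dE_J / (kB * T) = -(-9.916e-20) / (1.381e-23 * 657.0) = 10.93
Step 4: P(E1)/P(E2) = exp(10.93) = 5.579e+04

5.579e+04


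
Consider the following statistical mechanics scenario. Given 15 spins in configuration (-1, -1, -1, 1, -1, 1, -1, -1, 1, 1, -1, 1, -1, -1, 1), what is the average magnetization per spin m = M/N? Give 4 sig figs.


Step 1: Count up spins (+1): 6, down spins (-1): 9
Step 2: Total magnetization M = 6 - 9 = -3
Step 3: m = M/N = -3/15 = -0.2

-0.2


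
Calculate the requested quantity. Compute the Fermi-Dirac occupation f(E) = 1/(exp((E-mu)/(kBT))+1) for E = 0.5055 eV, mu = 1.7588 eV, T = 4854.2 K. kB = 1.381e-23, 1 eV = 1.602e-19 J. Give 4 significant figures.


Step 1: (E - mu) = 0.5055 - 1.7588 = -1.253 eV
Step 2: Convert: (E-mu)*eV = -2.008e-19 J
Step 3: x = (E-mu)*eV/(kB*T) = -2.995
Step 4: f = 1/(exp(-2.995)+1) = 0.9524

0.9524


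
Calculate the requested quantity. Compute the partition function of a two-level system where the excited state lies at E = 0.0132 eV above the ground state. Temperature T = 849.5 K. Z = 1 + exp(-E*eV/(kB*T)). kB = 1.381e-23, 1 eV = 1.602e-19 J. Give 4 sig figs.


Step 1: Compute beta*E = E*eV/(kB*T) = 0.0132*1.602e-19/(1.381e-23*849.5) = 0.1803
Step 2: exp(-beta*E) = exp(-0.1803) = 0.8351
Step 3: Z = 1 + 0.8351 = 1.835

1.835


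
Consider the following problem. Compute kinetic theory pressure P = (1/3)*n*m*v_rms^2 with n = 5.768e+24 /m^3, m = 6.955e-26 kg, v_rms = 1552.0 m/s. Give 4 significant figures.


Step 1: v_rms^2 = 1552.0^2 = 2.409e+06
Step 2: n*m = 5.768e+24*6.955e-26 = 0.4012
Step 3: P = (1/3)*0.4012*2.409e+06 = 3.221e+05 Pa

3.221e+05


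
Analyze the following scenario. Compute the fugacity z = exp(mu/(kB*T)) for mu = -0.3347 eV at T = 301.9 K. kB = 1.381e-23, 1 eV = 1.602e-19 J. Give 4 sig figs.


Step 1: Convert mu to Joules: -0.3347*1.602e-19 = -5.362e-20 J
Step 2: kB*T = 1.381e-23*301.9 = 4.169e-21 J
Step 3: mu/(kB*T) = -12.86
Step 4: z = exp(-12.86) = 2.598e-06

2.598e-06


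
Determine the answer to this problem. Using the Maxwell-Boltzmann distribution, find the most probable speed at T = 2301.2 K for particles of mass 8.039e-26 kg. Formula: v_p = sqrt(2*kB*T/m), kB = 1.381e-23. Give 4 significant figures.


Step 1: Numerator = 2*kB*T = 2*1.381e-23*2301.2 = 6.356e-20
Step 2: Ratio = 6.356e-20 / 8.039e-26 = 7.906e+05
Step 3: v_p = sqrt(7.906e+05) = 889.2 m/s

889.2


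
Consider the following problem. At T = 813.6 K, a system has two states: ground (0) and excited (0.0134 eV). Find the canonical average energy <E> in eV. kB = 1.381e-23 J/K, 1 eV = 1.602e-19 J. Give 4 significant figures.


Step 1: beta*E = 0.0134*1.602e-19/(1.381e-23*813.6) = 0.1911
Step 2: exp(-beta*E) = 0.8261
Step 3: <E> = 0.0134*0.8261/(1+0.8261) = 0.006062 eV

0.006062


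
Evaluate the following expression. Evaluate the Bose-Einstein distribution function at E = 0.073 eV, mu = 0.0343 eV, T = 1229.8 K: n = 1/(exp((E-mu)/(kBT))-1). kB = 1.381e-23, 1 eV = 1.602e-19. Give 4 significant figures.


Step 1: (E - mu) = 0.0387 eV
Step 2: x = (E-mu)*eV/(kB*T) = 0.0387*1.602e-19/(1.381e-23*1229.8) = 0.365
Step 3: exp(x) = 1.441
Step 4: n = 1/(exp(x)-1) = 2.27

2.27


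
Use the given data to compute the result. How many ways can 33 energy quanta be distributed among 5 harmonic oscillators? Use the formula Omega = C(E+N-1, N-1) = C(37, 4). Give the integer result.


Step 1: Use binomial coefficient C(37, 4)
Step 2: Numerator = 37! / 33!
Step 3: Denominator = 4!
Step 4: Omega = 66045

66045


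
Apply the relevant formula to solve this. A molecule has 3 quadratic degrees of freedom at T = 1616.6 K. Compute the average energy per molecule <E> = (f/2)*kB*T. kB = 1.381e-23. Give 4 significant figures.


Step 1: f/2 = 3/2 = 1.5
Step 2: kB*T = 1.381e-23 * 1616.6 = 2.233e-20
Step 3: <E> = 1.5 * 2.233e-20 = 3.349e-20 J

3.349e-20


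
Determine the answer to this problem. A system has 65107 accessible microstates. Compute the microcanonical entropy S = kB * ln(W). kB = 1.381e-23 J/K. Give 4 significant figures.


Step 1: ln(W) = ln(65107) = 11.08
Step 2: S = kB * ln(W) = 1.381e-23 * 11.08
Step 3: S = 1.531e-22 J/K

1.531e-22


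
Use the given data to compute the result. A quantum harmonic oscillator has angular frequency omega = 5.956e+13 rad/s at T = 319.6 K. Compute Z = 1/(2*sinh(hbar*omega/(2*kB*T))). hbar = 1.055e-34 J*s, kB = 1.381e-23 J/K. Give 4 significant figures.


Step 1: Compute x = hbar*omega/(kB*T) = 1.055e-34*5.956e+13/(1.381e-23*319.6) = 1.424
Step 2: x/2 = 0.7118
Step 3: sinh(x/2) = 0.7735
Step 4: Z = 1/(2*0.7735) = 0.6464

0.6464


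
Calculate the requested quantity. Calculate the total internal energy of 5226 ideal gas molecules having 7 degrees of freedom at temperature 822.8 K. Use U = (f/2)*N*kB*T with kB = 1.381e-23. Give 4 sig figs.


Step 1: f/2 = 7/2 = 3.5
Step 2: N*kB*T = 5226*1.381e-23*822.8 = 5.938e-17
Step 3: U = 3.5 * 5.938e-17 = 2.078e-16 J

2.078e-16


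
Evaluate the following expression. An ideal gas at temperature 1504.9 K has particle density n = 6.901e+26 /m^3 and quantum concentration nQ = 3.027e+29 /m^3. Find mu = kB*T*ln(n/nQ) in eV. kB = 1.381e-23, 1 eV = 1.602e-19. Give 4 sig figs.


Step 1: n/nQ = 6.901e+26/3.027e+29 = 0.00228
Step 2: ln(n/nQ) = -6.084
Step 3: mu = kB*T*ln(n/nQ) = 2.078e-20*-6.084 = -1.264e-19 J
Step 4: Convert to eV: -1.264e-19/1.602e-19 = -0.7892 eV

-0.7892


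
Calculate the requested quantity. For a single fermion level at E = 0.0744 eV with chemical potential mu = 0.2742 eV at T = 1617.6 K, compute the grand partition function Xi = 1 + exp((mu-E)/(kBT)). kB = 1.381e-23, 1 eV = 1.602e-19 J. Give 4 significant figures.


Step 1: (mu - E) = 0.2742 - 0.0744 = 0.1998 eV
Step 2: x = (mu-E)*eV/(kB*T) = 0.1998*1.602e-19/(1.381e-23*1617.6) = 1.433
Step 3: exp(x) = 4.191
Step 4: Xi = 1 + 4.191 = 5.191

5.191


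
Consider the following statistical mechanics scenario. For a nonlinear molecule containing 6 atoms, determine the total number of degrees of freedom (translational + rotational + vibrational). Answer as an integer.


Step 1: Translational DOF = 3
Step 2: Rotational DOF (nonlinear) = 3
Step 3: Vibrational DOF = 3*6 - 6 = 12
Step 4: Total = 3 + 3 + 12 = 18

18


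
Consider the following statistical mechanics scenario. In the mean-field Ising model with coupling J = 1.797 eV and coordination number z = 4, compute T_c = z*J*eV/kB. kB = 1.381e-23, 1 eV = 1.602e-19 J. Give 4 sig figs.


Step 1: z*J = 4*1.797 = 7.188 eV
Step 2: Convert to Joules: 7.188*1.602e-19 = 1.152e-18 J
Step 3: T_c = 1.152e-18 / 1.381e-23 = 8.338e+04 K

8.338e+04


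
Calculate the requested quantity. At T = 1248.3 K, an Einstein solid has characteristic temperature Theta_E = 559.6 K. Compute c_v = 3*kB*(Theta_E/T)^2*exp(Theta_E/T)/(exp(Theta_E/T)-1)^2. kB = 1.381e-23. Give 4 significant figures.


Step 1: x = Theta_E/T = 559.6/1248.3 = 0.4483
Step 2: x^2 = 0.201
Step 3: exp(x) = 1.566
Step 4: c_v = 3*1.381e-23*0.201*1.566/(1.566-1)^2 = 4.074e-23

4.074e-23


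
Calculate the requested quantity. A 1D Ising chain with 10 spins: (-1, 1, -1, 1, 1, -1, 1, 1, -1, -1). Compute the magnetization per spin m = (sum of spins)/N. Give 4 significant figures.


Step 1: Count up spins (+1): 5, down spins (-1): 5
Step 2: Total magnetization M = 5 - 5 = 0
Step 3: m = M/N = 0/10 = 0

0


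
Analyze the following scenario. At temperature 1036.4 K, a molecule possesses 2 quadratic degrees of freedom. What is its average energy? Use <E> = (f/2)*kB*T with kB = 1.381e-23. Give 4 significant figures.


Step 1: f/2 = 2/2 = 1
Step 2: kB*T = 1.381e-23 * 1036.4 = 1.431e-20
Step 3: <E> = 1 * 1.431e-20 = 1.431e-20 J

1.431e-20


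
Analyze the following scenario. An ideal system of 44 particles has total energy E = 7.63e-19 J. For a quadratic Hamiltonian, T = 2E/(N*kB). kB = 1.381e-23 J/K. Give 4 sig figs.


Step 1: Numerator = 2*E = 2*7.63e-19 = 1.526e-18 J
Step 2: Denominator = N*kB = 44*1.381e-23 = 6.076e-22
Step 3: T = 1.526e-18 / 6.076e-22 = 2511 K

2511


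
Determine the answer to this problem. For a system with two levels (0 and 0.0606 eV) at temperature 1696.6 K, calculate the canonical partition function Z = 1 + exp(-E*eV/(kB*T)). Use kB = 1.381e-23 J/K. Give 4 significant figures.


Step 1: Compute beta*E = E*eV/(kB*T) = 0.0606*1.602e-19/(1.381e-23*1696.6) = 0.4143
Step 2: exp(-beta*E) = exp(-0.4143) = 0.6608
Step 3: Z = 1 + 0.6608 = 1.661

1.661


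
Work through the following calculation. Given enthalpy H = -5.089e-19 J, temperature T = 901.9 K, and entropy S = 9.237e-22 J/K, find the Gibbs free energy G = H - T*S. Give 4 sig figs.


Step 1: T*S = 901.9 * 9.237e-22 = 8.331e-19 J
Step 2: G = H - T*S = -5.089e-19 - 8.331e-19
Step 3: G = -1.342e-18 J

-1.342e-18


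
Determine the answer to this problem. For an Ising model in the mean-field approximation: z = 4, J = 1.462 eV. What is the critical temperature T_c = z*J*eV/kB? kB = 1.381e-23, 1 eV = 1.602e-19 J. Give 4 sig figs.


Step 1: z*J = 4*1.462 = 5.848 eV
Step 2: Convert to Joules: 5.848*1.602e-19 = 9.368e-19 J
Step 3: T_c = 9.368e-19 / 1.381e-23 = 6.784e+04 K

6.784e+04


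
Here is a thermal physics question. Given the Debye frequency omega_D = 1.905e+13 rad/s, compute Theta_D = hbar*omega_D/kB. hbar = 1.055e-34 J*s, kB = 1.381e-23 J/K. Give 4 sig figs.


Step 1: hbar*omega_D = 1.055e-34 * 1.905e+13 = 2.01e-21 J
Step 2: Theta_D = 2.01e-21 / 1.381e-23
Step 3: Theta_D = 145.5 K

145.5


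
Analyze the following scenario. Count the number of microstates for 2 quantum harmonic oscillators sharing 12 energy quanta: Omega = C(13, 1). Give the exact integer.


Step 1: Use binomial coefficient C(13, 1)
Step 2: Numerator = 13! / 12!
Step 3: Denominator = 1!
Step 4: Omega = 13

13


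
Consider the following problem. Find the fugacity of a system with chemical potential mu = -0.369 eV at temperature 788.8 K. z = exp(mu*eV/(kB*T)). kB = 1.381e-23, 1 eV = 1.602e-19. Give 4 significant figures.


Step 1: Convert mu to Joules: -0.369*1.602e-19 = -5.911e-20 J
Step 2: kB*T = 1.381e-23*788.8 = 1.089e-20 J
Step 3: mu/(kB*T) = -5.427
Step 4: z = exp(-5.427) = 0.004398

0.004398


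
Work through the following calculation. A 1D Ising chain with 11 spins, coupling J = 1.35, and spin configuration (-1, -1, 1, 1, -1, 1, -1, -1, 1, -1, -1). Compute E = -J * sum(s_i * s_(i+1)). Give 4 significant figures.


Step 1: Nearest-neighbor products: 1, -1, 1, -1, -1, -1, 1, -1, -1, 1
Step 2: Sum of products = -2
Step 3: E = -1.35 * -2 = 2.7

2.7


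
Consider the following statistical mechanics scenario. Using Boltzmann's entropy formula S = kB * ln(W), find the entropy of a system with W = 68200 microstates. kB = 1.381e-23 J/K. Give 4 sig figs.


Step 1: ln(W) = ln(68200) = 11.13
Step 2: S = kB * ln(W) = 1.381e-23 * 11.13
Step 3: S = 1.537e-22 J/K

1.537e-22


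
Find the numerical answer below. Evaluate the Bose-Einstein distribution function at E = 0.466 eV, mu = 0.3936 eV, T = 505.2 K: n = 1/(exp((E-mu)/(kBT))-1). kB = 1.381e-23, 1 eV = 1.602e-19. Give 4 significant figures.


Step 1: (E - mu) = 0.0724 eV
Step 2: x = (E-mu)*eV/(kB*T) = 0.0724*1.602e-19/(1.381e-23*505.2) = 1.662
Step 3: exp(x) = 5.272
Step 4: n = 1/(exp(x)-1) = 0.2341

0.2341


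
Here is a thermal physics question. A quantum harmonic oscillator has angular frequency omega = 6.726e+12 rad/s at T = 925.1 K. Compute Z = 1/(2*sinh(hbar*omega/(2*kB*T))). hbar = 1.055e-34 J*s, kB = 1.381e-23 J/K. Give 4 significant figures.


Step 1: Compute x = hbar*omega/(kB*T) = 1.055e-34*6.726e+12/(1.381e-23*925.1) = 0.05554
Step 2: x/2 = 0.02777
Step 3: sinh(x/2) = 0.02777
Step 4: Z = 1/(2*0.02777) = 18

18


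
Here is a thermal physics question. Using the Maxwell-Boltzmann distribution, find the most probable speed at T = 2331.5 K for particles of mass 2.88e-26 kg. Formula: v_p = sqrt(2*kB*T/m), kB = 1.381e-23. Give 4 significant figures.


Step 1: Numerator = 2*kB*T = 2*1.381e-23*2331.5 = 6.44e-20
Step 2: Ratio = 6.44e-20 / 2.88e-26 = 2.236e+06
Step 3: v_p = sqrt(2.236e+06) = 1495 m/s

1495


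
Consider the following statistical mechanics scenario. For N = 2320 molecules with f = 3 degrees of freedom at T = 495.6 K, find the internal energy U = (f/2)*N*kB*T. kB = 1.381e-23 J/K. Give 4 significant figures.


Step 1: f/2 = 3/2 = 1.5
Step 2: N*kB*T = 2320*1.381e-23*495.6 = 1.588e-17
Step 3: U = 1.5 * 1.588e-17 = 2.382e-17 J

2.382e-17


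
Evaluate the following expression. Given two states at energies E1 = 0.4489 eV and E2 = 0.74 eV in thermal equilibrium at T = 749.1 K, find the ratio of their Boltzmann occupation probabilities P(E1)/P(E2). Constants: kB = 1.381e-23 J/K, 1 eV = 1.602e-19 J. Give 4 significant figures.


Step 1: Compute energy difference dE = E1 - E2 = 0.4489 - 0.74 = -0.2911 eV
Step 2: Convert to Joules: dE_J = -0.2911 * 1.602e-19 = -4.663e-20 J
Step 3: Compute exponent = -dE_J / (kB * T) = -(-4.663e-20) / (1.381e-23 * 749.1) = 4.508
Step 4: P(E1)/P(E2) = exp(4.508) = 90.73

90.73


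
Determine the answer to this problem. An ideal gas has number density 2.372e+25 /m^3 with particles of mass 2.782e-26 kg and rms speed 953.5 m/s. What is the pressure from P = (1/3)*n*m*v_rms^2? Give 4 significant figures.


Step 1: v_rms^2 = 953.5^2 = 9.092e+05
Step 2: n*m = 2.372e+25*2.782e-26 = 0.6599
Step 3: P = (1/3)*0.6599*9.092e+05 = 2e+05 Pa

2e+05


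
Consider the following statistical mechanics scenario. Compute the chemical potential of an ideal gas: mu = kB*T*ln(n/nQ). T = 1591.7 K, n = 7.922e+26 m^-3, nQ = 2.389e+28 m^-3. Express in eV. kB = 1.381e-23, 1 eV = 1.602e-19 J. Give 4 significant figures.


Step 1: n/nQ = 7.922e+26/2.389e+28 = 0.03316
Step 2: ln(n/nQ) = -3.406
Step 3: mu = kB*T*ln(n/nQ) = 2.198e-20*-3.406 = -7.488e-20 J
Step 4: Convert to eV: -7.488e-20/1.602e-19 = -0.4674 eV

-0.4674


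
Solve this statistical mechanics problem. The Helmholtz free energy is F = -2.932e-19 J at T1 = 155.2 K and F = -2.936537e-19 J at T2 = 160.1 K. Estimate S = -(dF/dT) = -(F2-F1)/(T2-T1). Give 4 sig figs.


Step 1: dF = F2 - F1 = -2.936537e-19 - (-2.932e-19) = -4.537e-22 J
Step 2: dT = T2 - T1 = 160.1 - 155.2 = 4.9 K
Step 3: S = -dF/dT = -(-4.537e-22)/4.9 = 9.259e-23 J/K

9.259e-23


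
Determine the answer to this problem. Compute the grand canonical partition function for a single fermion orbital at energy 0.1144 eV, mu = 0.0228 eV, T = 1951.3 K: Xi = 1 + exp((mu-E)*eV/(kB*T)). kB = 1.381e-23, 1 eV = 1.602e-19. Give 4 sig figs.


Step 1: (mu - E) = 0.0228 - 0.1144 = -0.0916 eV
Step 2: x = (mu-E)*eV/(kB*T) = -0.0916*1.602e-19/(1.381e-23*1951.3) = -0.5446
Step 3: exp(x) = 0.5801
Step 4: Xi = 1 + 0.5801 = 1.58

1.58


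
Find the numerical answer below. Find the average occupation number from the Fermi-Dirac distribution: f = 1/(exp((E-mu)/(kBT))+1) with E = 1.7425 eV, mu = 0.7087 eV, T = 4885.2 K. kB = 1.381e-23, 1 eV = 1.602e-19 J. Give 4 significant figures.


Step 1: (E - mu) = 1.7425 - 0.7087 = 1.034 eV
Step 2: Convert: (E-mu)*eV = 1.656e-19 J
Step 3: x = (E-mu)*eV/(kB*T) = 2.455
Step 4: f = 1/(exp(2.455)+1) = 0.07909

0.07909


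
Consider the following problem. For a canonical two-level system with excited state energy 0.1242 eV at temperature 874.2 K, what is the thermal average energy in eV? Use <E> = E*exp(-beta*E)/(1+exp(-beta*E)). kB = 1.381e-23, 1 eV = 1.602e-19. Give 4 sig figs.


Step 1: beta*E = 0.1242*1.602e-19/(1.381e-23*874.2) = 1.648
Step 2: exp(-beta*E) = 0.1924
Step 3: <E> = 0.1242*0.1924/(1+0.1924) = 0.02004 eV

0.02004


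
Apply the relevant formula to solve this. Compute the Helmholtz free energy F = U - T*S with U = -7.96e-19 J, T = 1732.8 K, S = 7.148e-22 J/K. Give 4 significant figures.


Step 1: T*S = 1732.8 * 7.148e-22 = 1.239e-18 J
Step 2: F = U - T*S = -7.96e-19 - 1.239e-18
Step 3: F = -2.035e-18 J

-2.035e-18


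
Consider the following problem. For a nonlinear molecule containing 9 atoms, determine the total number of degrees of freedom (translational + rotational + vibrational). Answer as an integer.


Step 1: Translational DOF = 3
Step 2: Rotational DOF (nonlinear) = 3
Step 3: Vibrational DOF = 3*9 - 6 = 21
Step 4: Total = 3 + 3 + 21 = 27

27


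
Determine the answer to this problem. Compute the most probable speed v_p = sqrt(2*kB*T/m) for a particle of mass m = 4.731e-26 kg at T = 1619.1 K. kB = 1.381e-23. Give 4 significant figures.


Step 1: Numerator = 2*kB*T = 2*1.381e-23*1619.1 = 4.472e-20
Step 2: Ratio = 4.472e-20 / 4.731e-26 = 9.452e+05
Step 3: v_p = sqrt(9.452e+05) = 972.2 m/s

972.2


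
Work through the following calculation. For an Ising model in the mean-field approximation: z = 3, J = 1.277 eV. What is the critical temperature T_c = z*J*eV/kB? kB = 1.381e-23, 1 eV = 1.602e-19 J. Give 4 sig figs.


Step 1: z*J = 3*1.277 = 3.831 eV
Step 2: Convert to Joules: 3.831*1.602e-19 = 6.137e-19 J
Step 3: T_c = 6.137e-19 / 1.381e-23 = 4.444e+04 K

4.444e+04


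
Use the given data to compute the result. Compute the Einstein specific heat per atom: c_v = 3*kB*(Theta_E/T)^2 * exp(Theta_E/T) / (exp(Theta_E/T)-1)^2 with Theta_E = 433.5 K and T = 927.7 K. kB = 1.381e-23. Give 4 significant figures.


Step 1: x = Theta_E/T = 433.5/927.7 = 0.4673
Step 2: x^2 = 0.2184
Step 3: exp(x) = 1.596
Step 4: c_v = 3*1.381e-23*0.2184*1.596/(1.596-1)^2 = 4.068e-23

4.068e-23


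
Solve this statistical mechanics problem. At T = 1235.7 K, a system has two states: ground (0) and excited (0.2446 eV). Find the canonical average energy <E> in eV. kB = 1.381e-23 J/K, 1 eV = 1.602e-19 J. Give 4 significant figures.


Step 1: beta*E = 0.2446*1.602e-19/(1.381e-23*1235.7) = 2.296
Step 2: exp(-beta*E) = 0.1006
Step 3: <E> = 0.2446*0.1006/(1+0.1006) = 0.02237 eV

0.02237


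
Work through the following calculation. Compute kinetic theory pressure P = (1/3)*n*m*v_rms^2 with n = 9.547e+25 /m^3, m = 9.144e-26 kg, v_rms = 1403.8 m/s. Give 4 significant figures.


Step 1: v_rms^2 = 1403.8^2 = 1.971e+06
Step 2: n*m = 9.547e+25*9.144e-26 = 8.73
Step 3: P = (1/3)*8.73*1.971e+06 = 5.734e+06 Pa

5.734e+06


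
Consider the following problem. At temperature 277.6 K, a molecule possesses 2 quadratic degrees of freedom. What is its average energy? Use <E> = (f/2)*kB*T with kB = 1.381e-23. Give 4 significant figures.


Step 1: f/2 = 2/2 = 1
Step 2: kB*T = 1.381e-23 * 277.6 = 3.834e-21
Step 3: <E> = 1 * 3.834e-21 = 3.834e-21 J

3.834e-21


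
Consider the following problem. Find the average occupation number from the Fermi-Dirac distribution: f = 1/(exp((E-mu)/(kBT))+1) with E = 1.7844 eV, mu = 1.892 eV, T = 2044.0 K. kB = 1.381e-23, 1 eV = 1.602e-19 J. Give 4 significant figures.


Step 1: (E - mu) = 1.7844 - 1.892 = -0.1076 eV
Step 2: Convert: (E-mu)*eV = -1.724e-20 J
Step 3: x = (E-mu)*eV/(kB*T) = -0.6107
Step 4: f = 1/(exp(-0.6107)+1) = 0.6481

0.6481


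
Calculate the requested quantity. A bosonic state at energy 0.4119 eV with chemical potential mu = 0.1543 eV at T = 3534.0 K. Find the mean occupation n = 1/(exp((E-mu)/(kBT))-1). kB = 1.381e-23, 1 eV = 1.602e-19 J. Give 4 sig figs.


Step 1: (E - mu) = 0.2576 eV
Step 2: x = (E-mu)*eV/(kB*T) = 0.2576*1.602e-19/(1.381e-23*3534.0) = 0.8456
Step 3: exp(x) = 2.329
Step 4: n = 1/(exp(x)-1) = 0.7523

0.7523


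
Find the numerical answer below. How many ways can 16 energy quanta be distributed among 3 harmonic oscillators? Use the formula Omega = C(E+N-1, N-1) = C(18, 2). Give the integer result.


Step 1: Use binomial coefficient C(18, 2)
Step 2: Numerator = 18! / 16!
Step 3: Denominator = 2!
Step 4: Omega = 153

153


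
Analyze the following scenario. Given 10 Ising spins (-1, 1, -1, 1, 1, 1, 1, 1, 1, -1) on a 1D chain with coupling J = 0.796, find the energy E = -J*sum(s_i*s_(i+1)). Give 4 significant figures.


Step 1: Nearest-neighbor products: -1, -1, -1, 1, 1, 1, 1, 1, -1
Step 2: Sum of products = 1
Step 3: E = -0.796 * 1 = -0.796

-0.796


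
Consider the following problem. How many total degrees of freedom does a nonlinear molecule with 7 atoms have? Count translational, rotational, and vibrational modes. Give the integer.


Step 1: Translational DOF = 3
Step 2: Rotational DOF (nonlinear) = 3
Step 3: Vibrational DOF = 3*7 - 6 = 15
Step 4: Total = 3 + 3 + 15 = 21

21


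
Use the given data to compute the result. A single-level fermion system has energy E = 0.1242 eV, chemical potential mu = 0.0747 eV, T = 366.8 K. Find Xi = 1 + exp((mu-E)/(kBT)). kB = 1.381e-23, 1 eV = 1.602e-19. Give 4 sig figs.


Step 1: (mu - E) = 0.0747 - 0.1242 = -0.0495 eV
Step 2: x = (mu-E)*eV/(kB*T) = -0.0495*1.602e-19/(1.381e-23*366.8) = -1.565
Step 3: exp(x) = 0.209
Step 4: Xi = 1 + 0.209 = 1.209

1.209


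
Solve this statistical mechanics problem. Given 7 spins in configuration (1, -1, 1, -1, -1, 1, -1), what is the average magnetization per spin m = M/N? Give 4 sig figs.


Step 1: Count up spins (+1): 3, down spins (-1): 4
Step 2: Total magnetization M = 3 - 4 = -1
Step 3: m = M/N = -1/7 = -0.1429

-0.1429


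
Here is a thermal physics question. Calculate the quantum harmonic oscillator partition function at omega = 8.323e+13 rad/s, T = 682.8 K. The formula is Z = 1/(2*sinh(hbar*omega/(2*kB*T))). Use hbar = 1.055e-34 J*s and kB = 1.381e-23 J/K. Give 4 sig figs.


Step 1: Compute x = hbar*omega/(kB*T) = 1.055e-34*8.323e+13/(1.381e-23*682.8) = 0.9312
Step 2: x/2 = 0.4656
Step 3: sinh(x/2) = 0.4826
Step 4: Z = 1/(2*0.4826) = 1.036

1.036


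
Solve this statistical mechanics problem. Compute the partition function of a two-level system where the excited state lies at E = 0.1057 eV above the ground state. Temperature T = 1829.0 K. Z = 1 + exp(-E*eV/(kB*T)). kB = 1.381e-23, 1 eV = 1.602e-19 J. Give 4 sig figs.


Step 1: Compute beta*E = E*eV/(kB*T) = 0.1057*1.602e-19/(1.381e-23*1829.0) = 0.6704
Step 2: exp(-beta*E) = exp(-0.6704) = 0.5115
Step 3: Z = 1 + 0.5115 = 1.512

1.512


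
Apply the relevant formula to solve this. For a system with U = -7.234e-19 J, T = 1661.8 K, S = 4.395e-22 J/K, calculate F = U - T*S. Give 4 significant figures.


Step 1: T*S = 1661.8 * 4.395e-22 = 7.304e-19 J
Step 2: F = U - T*S = -7.234e-19 - 7.304e-19
Step 3: F = -1.454e-18 J

-1.454e-18


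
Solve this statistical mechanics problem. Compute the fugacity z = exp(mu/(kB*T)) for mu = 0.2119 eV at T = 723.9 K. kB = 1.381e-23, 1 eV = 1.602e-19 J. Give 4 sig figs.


Step 1: Convert mu to Joules: 0.2119*1.602e-19 = 3.395e-20 J
Step 2: kB*T = 1.381e-23*723.9 = 9.997e-21 J
Step 3: mu/(kB*T) = 3.396
Step 4: z = exp(3.396) = 29.83

29.83


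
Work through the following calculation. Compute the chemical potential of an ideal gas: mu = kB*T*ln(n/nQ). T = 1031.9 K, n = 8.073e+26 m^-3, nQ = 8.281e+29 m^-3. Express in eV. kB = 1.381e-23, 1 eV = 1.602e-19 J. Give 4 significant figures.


Step 1: n/nQ = 8.073e+26/8.281e+29 = 0.0009749
Step 2: ln(n/nQ) = -6.933
Step 3: mu = kB*T*ln(n/nQ) = 1.425e-20*-6.933 = -9.88e-20 J
Step 4: Convert to eV: -9.88e-20/1.602e-19 = -0.6167 eV

-0.6167


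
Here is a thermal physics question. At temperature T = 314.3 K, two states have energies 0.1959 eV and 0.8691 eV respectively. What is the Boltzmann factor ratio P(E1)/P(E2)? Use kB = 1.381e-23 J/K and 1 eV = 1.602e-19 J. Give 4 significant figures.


Step 1: Compute energy difference dE = E1 - E2 = 0.1959 - 0.8691 = -0.6732 eV
Step 2: Convert to Joules: dE_J = -0.6732 * 1.602e-19 = -1.078e-19 J
Step 3: Compute exponent = -dE_J / (kB * T) = -(-1.078e-19) / (1.381e-23 * 314.3) = 24.85
Step 4: P(E1)/P(E2) = exp(24.85) = 6.177e+10

6.177e+10
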